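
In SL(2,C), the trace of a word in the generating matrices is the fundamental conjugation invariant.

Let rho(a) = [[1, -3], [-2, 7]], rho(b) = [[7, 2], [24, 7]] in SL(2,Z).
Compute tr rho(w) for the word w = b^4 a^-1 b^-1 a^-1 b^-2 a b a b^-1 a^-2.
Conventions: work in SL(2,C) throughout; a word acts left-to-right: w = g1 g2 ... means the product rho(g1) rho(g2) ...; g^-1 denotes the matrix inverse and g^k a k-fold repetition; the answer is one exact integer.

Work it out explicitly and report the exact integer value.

-49732356978158

rho(b) = [[7, 2], [24, 7]]
... * rho(b) = [[7, 2], [24, 7]]  ->  [[97, 28], [336, 97]]
... * rho(b) = [[7, 2], [24, 7]]  ->  [[1351, 390], [4680, 1351]]
... * rho(b) = [[7, 2], [24, 7]]  ->  [[18817, 5432], [65184, 18817]]
... * rho(a^-1) = [[7, 3], [2, 1]]  ->  [[142583, 61883], [493922, 214369]]
... * rho(b^-1) = [[7, -2], [-24, 7]]  ->  [[-487111, 148015], [-1687402, 512739]]
... * rho(a^-1) = [[7, 3], [2, 1]]  ->  [[-3113747, -1313318], [-10786336, -4549467]]
... * rho(b^-1) = [[7, -2], [-24, 7]]  ->  [[9723403, -2965732], [33682856, -10273597]]
... * rho(b^-1) = [[7, -2], [-24, 7]]  ->  [[139241389, -40206930], [482346320, -139280891]]
... * rho(a) = [[1, -3], [-2, 7]]  ->  [[219655249, -699172677], [760908102, -2422005197]]
... * rho(b) = [[7, 2], [24, 7]]  ->  [[-15242557505, -4454898241], [-52801768014, -15432220175]]
... * rho(a) = [[1, -3], [-2, 7]]  ->  [[-6332761023, 14543384828], [-21937327664, 50379762817]]
... * rho(b^-1) = [[7, -2], [-24, 7]]  ->  [[-393370563033, 114469215842], [-1362675601256, 396532995047]]
... * rho(a^-1) = [[7, 3], [2, 1]]  ->  [[-2524655509547, -1065642473257], [-8745663218698, -3691493808721]]
... * rho(a^-1) = [[7, 3], [2, 1]]  ->  [[-19803873513343, -8639609001898], [-68602630148328, -29928483464815]]
tr = -19803873513343 + -29928483464815 = -49732356978158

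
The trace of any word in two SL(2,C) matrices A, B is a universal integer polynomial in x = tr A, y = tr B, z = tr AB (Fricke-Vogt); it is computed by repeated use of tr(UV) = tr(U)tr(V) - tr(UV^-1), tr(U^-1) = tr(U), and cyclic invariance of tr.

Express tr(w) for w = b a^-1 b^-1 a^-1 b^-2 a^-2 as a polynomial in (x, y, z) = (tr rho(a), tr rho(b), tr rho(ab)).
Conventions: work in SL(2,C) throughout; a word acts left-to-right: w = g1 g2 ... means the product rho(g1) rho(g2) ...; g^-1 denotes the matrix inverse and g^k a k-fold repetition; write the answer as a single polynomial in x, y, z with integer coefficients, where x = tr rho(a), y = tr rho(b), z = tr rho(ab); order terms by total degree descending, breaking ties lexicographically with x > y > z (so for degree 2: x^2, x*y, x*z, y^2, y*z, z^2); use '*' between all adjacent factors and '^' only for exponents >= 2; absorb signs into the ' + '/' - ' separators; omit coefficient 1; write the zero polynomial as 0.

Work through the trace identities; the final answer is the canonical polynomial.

trace(a^-1) = trace(a) = x
trace(a^-2) = trace(a^-1) trace(a) - trace(1)  (eliminate a^-1) = x^2 - 2
trace(a b a) = trace(a) trace(b a) - trace(b)  (reduce the a square) = x*z - y
trace(a b a b) = trace(a b) trace(a b) - trace(1)  (split on a) = z^2 - 2
trace(b a b^-1 a) = trace(a b a) trace(b) - trace(a b a b)  (eliminate b^-1) = x*y*z - y^2 - z^2 + 2
trace(a^-1 b a b^-1) = trace(b a b^-1) trace(a) - trace(b a b^-1 a)  (eliminate a^-1) = -x*y*z + x^2 + y^2 + z^2 - 2
trace(b^-1 a^-2 b a) = trace(a^-1 b a b^-1) trace(a) - trace(a^-1 b a b^-1 a)  (eliminate a^-1) = -x^2*y*z + x^3 + x*y^2 + x*z^2 - 3*x
trace(a^-1 b a^-1 b^-1 a^-1) = trace(b^-1 a^-2 b) trace(a) - trace(b^-1 a^-2 b a)  (eliminate a^-1) = x^2*y*z - x*y^2 - x*z^2 + x
trace(a^-1 b) = trace(b) trace(a) - trace(b a)  (eliminate a^-1) = x*y - z
trace(a^-1 b a^-1) = trace(a^-1 b) trace(a) - trace(a^-1 b a)  (eliminate a^-1) = x^2*y - x*z - y
trace(b^2) = trace(b) trace(b) - trace(1)  (reduce the b square) = y^2 - 2
trace(b a b) = trace(b) trace(a b) - trace(a)  (reduce the b square) = y*z - x
trace(b a b^2) = trace(b) trace(b a b) - trace(b a)  (reduce the b square) = y^2*z - x*y - z
trace(b a b^2 a) = trace(b) trace(a b a b) - trace(a b a)  (reduce the b square) = y*z^2 - x*z - y
trace(a b^2 a^-1 b) = trace(b a b^2) trace(a) - trace(b a b^2 a)  (eliminate a^-1) = x*y^2*z - x^2*y - y*z^2 + y
trace(b a^-1 b^-1 a b) = trace(a b^2 a^-1) trace(b) - trace(a b^2 a^-1 b)  (eliminate b^-1) = -x*y^2*z + x^2*y + y^3 + y*z^2 - 3*y
trace(b a b a b a) = trace(b a) trace(b a b a) - trace(b^-1 a^-1)  (split on b) = z^3 - 3*z
trace(a b a b a^-1 b) = trace(b a b a b) trace(a) - trace(b a b a b a)  (eliminate a^-1) = x*y*z^2 - x^2*z - z^3 - x*y + 3*z
trace(b a^-1 b^-1 a b a) = trace(a b a b a^-1) trace(b) - trace(a b a b a^-1 b)  (eliminate b^-1) = -x*y*z^2 + x^2*z + y^2*z + z^3 - 3*z
trace(b a^-1 b a^-1 b^-1 a) = trace(b a^-1 b^-1 a b) trace(a) - trace(b a^-1 b^-1 a b a)  (eliminate a^-1) = -x^2*y^2*z + x^3*y + x*y^3 + 2*x*y*z^2 - x^2*z - y^2*z - z^3 - 3*x*y + 3*z
trace(a^-1 b a^-1 b^-1 a^-1 b) = trace(b a^-1 b a^-1 b^-1) trace(a) - trace(b a^-1 b a^-1 b^-1 a)  (eliminate a^-1) = x^2*y^2*z - x*y^3 - 2*x*y*z^2 + y^2*z + z^3 + 2*x*y - 3*z
trace(b^-1 a^-1 b a^-1 b^-1 a^-1) = trace(a^-1 b a^-1 b^-1 a^-1) trace(b) - trace(a^-1 b a^-1 b^-1 a^-1 b)  (eliminate b^-1) = x*y*z^2 - y^2*z - z^3 - x*y + 3*z
trace(b a^-1 b^-1 a^-1 b^-2 a^-1) = trace(b^-1 a^-1 b a^-1 b^-1 a^-1) trace(b) - trace(b^-1 a^-1 b a^-1 b^-1 a^-1 b)  (eliminate b^-1) = x*y^2*z^2 - x^2*y*z - y^3*z - y*z^3 + x*z^2 + 3*y*z - x
trace(b a^-1 b^-1 a^-1 b^-2 a^-2) = trace(b a^-1 b^-1 a^-1 b^-2 a^-1) trace(a) - trace(b a^-1 b^-1 a^-1 b^-2)  (eliminate a^-1) = x^2*y^2*z^2 - x^3*y*z - x*y^3*z - x*y*z^3 + x^2*z^2 + 3*x*y*z - x^2 - z^2 + 2

x^2*y^2*z^2 - x^3*y*z - x*y^3*z - x*y*z^3 + x^2*z^2 + 3*x*y*z - x^2 - z^2 + 2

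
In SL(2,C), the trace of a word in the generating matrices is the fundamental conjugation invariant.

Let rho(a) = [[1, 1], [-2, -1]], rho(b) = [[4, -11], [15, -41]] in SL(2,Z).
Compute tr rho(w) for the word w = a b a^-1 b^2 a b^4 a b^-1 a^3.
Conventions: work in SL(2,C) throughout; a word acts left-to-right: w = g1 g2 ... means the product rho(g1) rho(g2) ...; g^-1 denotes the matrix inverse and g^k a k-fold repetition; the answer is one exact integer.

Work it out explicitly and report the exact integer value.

-5669599392

rho(a) = [[1, 1], [-2, -1]]
... * rho(b) = [[4, -11], [15, -41]]  ->  [[19, -52], [-23, 63]]
... * rho(a^-1) = [[-1, -1], [2, 1]]  ->  [[-123, -71], [149, 86]]
... * rho(b) = [[4, -11], [15, -41]]  ->  [[-1557, 4264], [1886, -5165]]
... * rho(b) = [[4, -11], [15, -41]]  ->  [[57732, -157697], [-69931, 191019]]
... * rho(a) = [[1, 1], [-2, -1]]  ->  [[373126, 215429], [-451969, -260950]]
... * rho(b) = [[4, -11], [15, -41]]  ->  [[4723939, -12936975], [-5722126, 15670609]]
... * rho(b) = [[4, -11], [15, -41]]  ->  [[-175158869, 478452646], [212170631, -579551583]]
... * rho(b) = [[4, -11], [15, -41]]  ->  [[6476154214, -17689810927], [-7844591221, 21427737962]]
... * rho(b) = [[4, -11], [15, -41]]  ->  [[-239442547049, 654044551653], [290037704546, -792246753011]]
... * rho(a) = [[1, 1], [-2, -1]]  ->  [[-1547531650355, -893487098702], [1874531210568, 1082284457557]]
... * rho(b^-1) = [[-41, 11], [-15, 4]]  ->  [[76851104145085, -20596796548713], [-93090046496643, 24948981146476]]
... * rho(a) = [[1, 1], [-2, -1]]  ->  [[118044697242511, 97447900693798], [-142988008789595, -118039027643119]]
... * rho(a) = [[1, 1], [-2, -1]]  ->  [[-76851104145085, 20596796548713], [93090046496643, -24948981146476]]
... * rho(a) = [[1, 1], [-2, -1]]  ->  [[-118044697242511, -97447900693798], [142988008789595, 118039027643119]]
tr = -118044697242511 + 118039027643119 = -5669599392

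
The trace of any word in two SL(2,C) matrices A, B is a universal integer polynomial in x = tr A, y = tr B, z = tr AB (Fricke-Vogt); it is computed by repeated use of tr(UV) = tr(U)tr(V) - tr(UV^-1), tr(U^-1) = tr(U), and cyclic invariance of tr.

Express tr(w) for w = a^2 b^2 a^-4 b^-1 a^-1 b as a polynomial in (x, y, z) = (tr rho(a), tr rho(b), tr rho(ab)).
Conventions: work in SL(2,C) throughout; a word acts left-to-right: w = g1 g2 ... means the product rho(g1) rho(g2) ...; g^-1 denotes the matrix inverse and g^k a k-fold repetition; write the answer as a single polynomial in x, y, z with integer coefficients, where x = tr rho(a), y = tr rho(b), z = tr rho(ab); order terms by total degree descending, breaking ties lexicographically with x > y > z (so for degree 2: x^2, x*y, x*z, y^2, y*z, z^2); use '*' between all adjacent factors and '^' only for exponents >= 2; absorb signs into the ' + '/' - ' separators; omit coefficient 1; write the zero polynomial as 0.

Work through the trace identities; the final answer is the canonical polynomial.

x^5*y^2*z^2 - x^6*y*z - 2*x^4*y^3*z - x^4*y*z^3 + x^5*y^2 + x^3*y^4 - x^3*y^2*z^2 + 6*x^4*y*z + 4*x^2*y^3*z + 2*x^2*y*z^3 - 5*x^3*y^2 - 2*x*y^4 - 2*x*y^2*z^2 - 10*x^2*y*z + 7*x*y^2 + x*z^2 + y*z - x

trace(a b^2) = trace(b) * trace(a b) - trace(a) = y*z - x
trace(b a b a) = trace(a b) * trace(a b) - trace(1)   [split at repeated a] = z^2 - 2
trace(a b a^2 b) = trace(a) * trace(b a b a) - trace(b a b) = x*z^2 - y*z - x
trace(a b a) = trace(a) * trace(b a) - trace(b) = x*z - y
trace(b a b^2 a) = trace(b) * trace(a b a b) - trace(a b a) = y*z^2 - x*z - y
trace(b a b^2) = trace(b) * trace(a b^2) - trace(a b) = y^2*z - x*y - z
trace(b^2 a^2 b a) = trace(a) * trace(b a b^2 a) - trace(b a b^2) = x*y*z^2 - x^2*z - y^2*z + z
trace(b^2) = trace(b) * trace(b) - trace(1) = y^2 - 2
trace(a^2 b^2) = trace(a) * trace(b^2 a) - trace(b^2) = x*y*z - x^2 - y^2 + 2
trace(b^2 a^2 b) = trace(b) * trace(a^2 b^2) - trace(a^2 b) = x*y^2*z - x^2*y - y^3 - x*z + 3*y
trace(a b a^2 b^2 a) = trace(a) * trace(b^2 a^2 b a) - trace(b^2 a^2 b) = x^2*y*z^2 - x^3*z - 2*x*y^2*z + x^2*y + y^3 + 2*x*z - 3*y
trace(a b a b a b) = trace(b a) * trace(b a b a) - trace(b^-1 a^-1)   [split at repeated b] = z^3 - 3*z
trace(b^2 a b a b a) = trace(b) * trace(a b a b a b) - trace(a b a b a) = y*z^3 - x*z^2 - 2*y*z + x
trace(b^2 a b a b) = trace(b) * trace(a b a b^2) - trace(a b a b) = y^2*z^2 - x*y*z - y^2 - z^2 + 2
trace(a b a^2 b^2 a b) = trace(a) * trace(b^2 a b a b a) - trace(b^2 a b a b) = x*y*z^3 - x^2*z^2 - y^2*z^2 - x*y*z + x^2 + y^2 + z^2 - 2
trace(b^-1 a b a^2 b^2 a) = trace(a b a^2 b^2 a) * trace(b) - trace(a b a^2 b^2 a b) = x^2*y^2*z^2 - x^3*y*z - 2*x*y^3*z - x*y*z^3 + x^2*y^2 + x^2*z^2 + y^4 + y^2*z^2 + 3*x*y*z - x^2 - 4*y^2 - z^2 + 2
trace(b a^2 b^2 a^-1 b^-1 a) = trace(b^-1 a b a^2 b^2) * trace(a) - trace(b^-1 a b a^2 b^2 a) = -x^2*y^2*z^2 + x^3*y*z + 2*x*y^3*z + x*y*z^3 - x^2*y^2 - y^4 - y^2*z^2 - 4*x*y*z + 4*y^2 + z^2 - 2
trace(a^-1 b^-1 a^-1 b a^2 b^2) = trace(b a^2 b^2 a^-1 b^-1) * trace(a) - trace(b a^2 b^2 a^-1 b^-1 a) = x^2*y^2*z^2 - x^3*y*z - 2*x*y^3*z - x*y*z^3 + x^2*y^2 + y^4 + y^2*z^2 + 5*x*y*z - x^2 - 4*y^2 - z^2 + 2
trace(a^-1 b a^2 b) = trace(b a^2 b) * trace(a) - trace(b a^2 b a) = x^2*y*z - x^3 - x*y^2 - x*z^2 + y*z + 3*x
trace(a^-1 b^-1 a^-1 b a^2 b^2 a^-1) = trace(a^-1 b^-1 a^-1 b a^2 b^2) * trace(a) - trace(a^-1 b^-1 a^-1 b a^2 b^2 a) = x^3*y^2*z^2 - x^4*y*z - 2*x^2*y^3*z - x^2*y*z^3 + x^3*y^2 + x*y^4 + x*y^2*z^2 + 4*x^2*y*z - 3*x*y^2 - y*z - x
trace(a^-3 b^-1 a^-1 b a^2 b^2) = trace(a^-1 b^-1 a^-1 b a^2 b^2 a^-1) * trace(a) - trace(a^-1 b^-1 a^-1 b a^2 b^2) = x^4*y^2*z^2 - x^5*y*z - 2*x^3*y^3*z - x^3*y*z^3 + x^4*y^2 + x^2*y^4 + 5*x^3*y*z + 2*x*y^3*z + x*y*z^3 - 4*x^2*y^2 - y^4 - y^2*z^2 - 6*x*y*z + 4*y^2 + z^2 - 2
trace(a^2 b^2 a^-4 b^-1 a^-1 b) = trace(a^-3 b^-1 a^-1 b a^2 b^2) * trace(a) - trace(a^-3 b^-1 a^-1 b a^2 b^2 a) = x^5*y^2*z^2 - x^6*y*z - 2*x^4*y^3*z - x^4*y*z^3 + x^5*y^2 + x^3*y^4 - x^3*y^2*z^2 + 6*x^4*y*z + 4*x^2*y^3*z + 2*x^2*y*z^3 - 5*x^3*y^2 - 2*x*y^4 - 2*x*y^2*z^2 - 10*x^2*y*z + 7*x*y^2 + x*z^2 + y*z - x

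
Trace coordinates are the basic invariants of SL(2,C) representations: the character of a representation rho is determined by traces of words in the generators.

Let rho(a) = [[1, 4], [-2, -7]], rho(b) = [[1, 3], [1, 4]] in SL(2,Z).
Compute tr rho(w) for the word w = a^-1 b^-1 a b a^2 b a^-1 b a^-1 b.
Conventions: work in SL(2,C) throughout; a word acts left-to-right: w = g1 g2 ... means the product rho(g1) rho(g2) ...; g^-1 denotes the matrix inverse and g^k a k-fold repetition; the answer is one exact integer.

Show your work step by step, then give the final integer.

rho(a^-1) = [[-7, -4], [2, 1]]
... * rho(b^-1) = [[4, -3], [-1, 1]]  ->  [[-24, 17], [7, -5]]
... * rho(a) = [[1, 4], [-2, -7]]  ->  [[-58, -215], [17, 63]]
... * rho(b) = [[1, 3], [1, 4]]  ->  [[-273, -1034], [80, 303]]
... * rho(a) = [[1, 4], [-2, -7]]  ->  [[1795, 6146], [-526, -1801]]
... * rho(a) = [[1, 4], [-2, -7]]  ->  [[-10497, -35842], [3076, 10503]]
... * rho(b) = [[1, 3], [1, 4]]  ->  [[-46339, -174859], [13579, 51240]]
... * rho(a^-1) = [[-7, -4], [2, 1]]  ->  [[-25345, 10497], [7427, -3076]]
... * rho(b) = [[1, 3], [1, 4]]  ->  [[-14848, -34047], [4351, 9977]]
... * rho(a^-1) = [[-7, -4], [2, 1]]  ->  [[35842, 25345], [-10503, -7427]]
... * rho(b) = [[1, 3], [1, 4]]  ->  [[61187, 208906], [-17930, -61217]]
tr = 61187 + -61217 = -30

-30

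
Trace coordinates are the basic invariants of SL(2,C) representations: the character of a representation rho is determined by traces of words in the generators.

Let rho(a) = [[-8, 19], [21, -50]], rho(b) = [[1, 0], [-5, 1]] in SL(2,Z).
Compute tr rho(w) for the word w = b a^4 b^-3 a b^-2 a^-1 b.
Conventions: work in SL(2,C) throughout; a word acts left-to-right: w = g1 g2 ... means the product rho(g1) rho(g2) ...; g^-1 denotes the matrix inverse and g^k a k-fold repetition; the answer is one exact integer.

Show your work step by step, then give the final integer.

-1597917289868

rho(b) = [[1, 0], [-5, 1]]
... * rho(a) = [[-8, 19], [21, -50]]  ->  [[-8, 19], [61, -145]]
... * rho(a) = [[-8, 19], [21, -50]]  ->  [[463, -1102], [-3533, 8409]]
... * rho(a) = [[-8, 19], [21, -50]]  ->  [[-26846, 63897], [204853, -487577]]
... * rho(a) = [[-8, 19], [21, -50]]  ->  [[1556605, -3704924], [-11877941, 28271057]]
... * rho(b^-1) = [[1, 0], [5, 1]]  ->  [[-16968015, -3704924], [129477344, 28271057]]
... * rho(b^-1) = [[1, 0], [5, 1]]  ->  [[-35492635, -3704924], [270832629, 28271057]]
... * rho(b^-1) = [[1, 0], [5, 1]]  ->  [[-54017255, -3704924], [412187914, 28271057]]
... * rho(a) = [[-8, 19], [21, -50]]  ->  [[354334636, -841081645], [-2703811115, 6418017516]]
... * rho(b^-1) = [[1, 0], [5, 1]]  ->  [[-3851073589, -841081645], [29386276465, 6418017516]]
... * rho(b^-1) = [[1, 0], [5, 1]]  ->  [[-8056481814, -841081645], [61476364045, 6418017516]]
... * rho(a^-1) = [[-50, -19], [-21, -8]]  ->  [[420486805245, 159801807626], [-3208596570086, -1219395056983]]
... * rho(b) = [[1, 0], [-5, 1]]  ->  [[-378522232885, 159801807626], [2888378714829, -1219395056983]]
tr = -378522232885 + -1219395056983 = -1597917289868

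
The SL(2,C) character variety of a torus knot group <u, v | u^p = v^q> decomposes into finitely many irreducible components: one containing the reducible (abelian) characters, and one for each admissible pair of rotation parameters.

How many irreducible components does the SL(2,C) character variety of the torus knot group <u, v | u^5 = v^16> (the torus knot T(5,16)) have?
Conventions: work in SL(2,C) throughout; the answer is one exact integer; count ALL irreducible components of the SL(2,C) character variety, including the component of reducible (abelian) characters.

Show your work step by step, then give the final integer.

For T(5,16): irreducibility forces the central element u^5 = v^16 to one of +I, -I.
So on each irreducible component the traces are pinned: tr(u) = 2*cos(pi*alpha/5) with 1 <= alpha <= 4, tr(v) = 2*cos(pi*beta/16) with 1 <= beta <= 15.
u^5 = (-1)^alpha I and v^16 = (-1)^beta I must agree, so alpha and beta have equal parity.
count pairs: odd alpha (2 choices) x odd beta (8), plus even alpha (2) x even beta (7): 2*8 + 2*7 = 30.
Total: 30 irreducible-character components + 1 reducible (abelian) component = 31.

31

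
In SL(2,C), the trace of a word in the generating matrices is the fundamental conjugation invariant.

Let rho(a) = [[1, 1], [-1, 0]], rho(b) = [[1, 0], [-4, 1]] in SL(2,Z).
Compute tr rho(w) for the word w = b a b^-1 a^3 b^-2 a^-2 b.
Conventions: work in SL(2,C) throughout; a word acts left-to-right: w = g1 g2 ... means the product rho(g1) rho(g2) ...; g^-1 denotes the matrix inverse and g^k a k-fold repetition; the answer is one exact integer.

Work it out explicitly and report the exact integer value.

rho(b) = [[1, 0], [-4, 1]]
... * rho(a) = [[1, 1], [-1, 0]]  ->  [[1, 1], [-5, -4]]
... * rho(b^-1) = [[1, 0], [4, 1]]  ->  [[5, 1], [-21, -4]]
... * rho(a) = [[1, 1], [-1, 0]]  ->  [[4, 5], [-17, -21]]
... * rho(a) = [[1, 1], [-1, 0]]  ->  [[-1, 4], [4, -17]]
... * rho(a) = [[1, 1], [-1, 0]]  ->  [[-5, -1], [21, 4]]
... * rho(b^-1) = [[1, 0], [4, 1]]  ->  [[-9, -1], [37, 4]]
... * rho(b^-1) = [[1, 0], [4, 1]]  ->  [[-13, -1], [53, 4]]
... * rho(a^-1) = [[0, -1], [1, 1]]  ->  [[-1, 12], [4, -49]]
... * rho(a^-1) = [[0, -1], [1, 1]]  ->  [[12, 13], [-49, -53]]
... * rho(b) = [[1, 0], [-4, 1]]  ->  [[-40, 13], [163, -53]]
tr = -40 + -53 = -93

-93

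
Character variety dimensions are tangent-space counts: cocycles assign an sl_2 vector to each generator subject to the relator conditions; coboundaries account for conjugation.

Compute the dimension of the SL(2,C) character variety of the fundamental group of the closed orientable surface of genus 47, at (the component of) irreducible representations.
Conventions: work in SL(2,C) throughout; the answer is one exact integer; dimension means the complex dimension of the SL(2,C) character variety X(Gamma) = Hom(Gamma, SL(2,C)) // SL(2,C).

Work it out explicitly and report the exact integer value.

pi_1 of the closed genus-47 surface has 94 generators bound by the single product-of-commutators relator.
Before the relator condition, cocycle space has dim 3*94 = 282.
d_2 is surjective at irreducible rho (its cokernel H^2 is dual to H^0 = 0), so dim Z^1 = 282 - 3 = 279.
As always at irreducible rho, dim B^1 = 3.
dim H^1 = 279 - 3 = 276 = dim X.

276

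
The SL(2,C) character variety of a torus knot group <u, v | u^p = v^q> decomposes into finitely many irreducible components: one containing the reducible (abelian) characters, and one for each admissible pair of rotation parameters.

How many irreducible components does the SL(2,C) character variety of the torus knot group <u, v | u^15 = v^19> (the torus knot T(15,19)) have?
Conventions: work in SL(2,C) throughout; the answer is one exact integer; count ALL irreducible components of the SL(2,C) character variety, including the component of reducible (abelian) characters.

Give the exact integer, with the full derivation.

Gamma = < u, v | u^15 = v^19 > (torus knot T(15,19)); the central element u^15 = v^19 acts as +I or -I in any irreducible SL(2,C) representation.
This locks tr(u) to 2*cos(pi*alpha/15), alpha in 1..14, and tr(v) to 2*cos(pi*beta/19), beta in 1..18, on each component of irreducible characters.
The two central values (-1)^alpha I and (-1)^beta I must be the same matrix, so alpha and beta share a parity.
count pairs: odd alpha (7 choices) x odd beta (9), plus even alpha (7) x even beta (9): 7*9 + 7*9 = 126.
Total: 126 irreducible-character components + 1 reducible (abelian) component = 127.

127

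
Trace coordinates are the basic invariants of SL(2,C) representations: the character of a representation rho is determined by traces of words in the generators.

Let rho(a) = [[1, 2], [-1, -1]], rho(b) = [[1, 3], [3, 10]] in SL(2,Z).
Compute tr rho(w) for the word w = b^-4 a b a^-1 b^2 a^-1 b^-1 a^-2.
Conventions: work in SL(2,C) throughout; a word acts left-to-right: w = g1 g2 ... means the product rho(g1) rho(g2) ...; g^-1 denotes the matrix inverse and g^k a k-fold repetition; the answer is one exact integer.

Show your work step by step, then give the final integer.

-144189276

rho(b^-1) = [[10, -3], [-3, 1]]
... * rho(b^-1) = [[10, -3], [-3, 1]]  ->  [[109, -33], [-33, 10]]
... * rho(b^-1) = [[10, -3], [-3, 1]]  ->  [[1189, -360], [-360, 109]]
... * rho(b^-1) = [[10, -3], [-3, 1]]  ->  [[12970, -3927], [-3927, 1189]]
... * rho(a) = [[1, 2], [-1, -1]]  ->  [[16897, 29867], [-5116, -9043]]
... * rho(b) = [[1, 3], [3, 10]]  ->  [[106498, 349361], [-32245, -105778]]
... * rho(a^-1) = [[-1, -2], [1, 1]]  ->  [[242863, 136365], [-73533, -41288]]
... * rho(b) = [[1, 3], [3, 10]]  ->  [[651958, 2092239], [-197397, -633479]]
... * rho(b) = [[1, 3], [3, 10]]  ->  [[6928675, 22878264], [-2097834, -6926981]]
... * rho(a^-1) = [[-1, -2], [1, 1]]  ->  [[15949589, 9020914], [-4829147, -2731313]]
... * rho(b^-1) = [[10, -3], [-3, 1]]  ->  [[132433148, -38827853], [-40097531, 11756128]]
... * rho(a^-1) = [[-1, -2], [1, 1]]  ->  [[-171261001, -303694149], [51853659, 91951190]]
... * rho(a^-1) = [[-1, -2], [1, 1]]  ->  [[-132433148, 38827853], [40097531, -11756128]]
tr = -132433148 + -11756128 = -144189276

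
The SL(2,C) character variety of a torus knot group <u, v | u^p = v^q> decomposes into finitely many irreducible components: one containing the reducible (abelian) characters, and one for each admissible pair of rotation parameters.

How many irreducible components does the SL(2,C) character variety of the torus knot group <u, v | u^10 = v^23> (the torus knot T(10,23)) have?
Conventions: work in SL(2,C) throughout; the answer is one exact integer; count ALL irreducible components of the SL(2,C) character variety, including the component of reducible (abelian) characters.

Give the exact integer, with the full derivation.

100

In the torus knot group T(10,23), u^10 = v^23 is central, so an irreducible representation sends it to +I or -I (Schur).
So on each irreducible component the traces are pinned: tr(u) = 2*cos(pi*alpha/10) with 1 <= alpha <= 9, tr(v) = 2*cos(pi*beta/23) with 1 <= beta <= 22.
Consistency of u^10 = (-1)^alpha I with v^23 = (-1)^beta I forces alpha = beta (mod 2).
Enumerate parity-matched pairs: 5*11 odd-odd plus 4*11 even-even gives 99.
Total: 99 irreducible-character components + 1 reducible (abelian) component = 100.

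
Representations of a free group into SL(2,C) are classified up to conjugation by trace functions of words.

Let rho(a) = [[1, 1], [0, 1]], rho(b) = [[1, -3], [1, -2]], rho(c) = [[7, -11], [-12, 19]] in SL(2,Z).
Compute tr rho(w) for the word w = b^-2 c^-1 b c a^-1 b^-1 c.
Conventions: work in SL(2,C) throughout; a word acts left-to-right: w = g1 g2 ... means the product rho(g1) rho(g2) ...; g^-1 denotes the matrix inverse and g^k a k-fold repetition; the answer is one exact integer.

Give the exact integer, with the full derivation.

515

rho(b^-1) = [[-2, 3], [-1, 1]]
... * rho(b^-1) = [[-2, 3], [-1, 1]]  ->  [[1, -3], [1, -2]]
... * rho(c^-1) = [[19, 11], [12, 7]]  ->  [[-17, -10], [-5, -3]]
... * rho(b) = [[1, -3], [1, -2]]  ->  [[-27, 71], [-8, 21]]
... * rho(c) = [[7, -11], [-12, 19]]  ->  [[-1041, 1646], [-308, 487]]
... * rho(a^-1) = [[1, -1], [0, 1]]  ->  [[-1041, 2687], [-308, 795]]
... * rho(b^-1) = [[-2, 3], [-1, 1]]  ->  [[-605, -436], [-179, -129]]
... * rho(c) = [[7, -11], [-12, 19]]  ->  [[997, -1629], [295, -482]]
tr = 997 + -482 = 515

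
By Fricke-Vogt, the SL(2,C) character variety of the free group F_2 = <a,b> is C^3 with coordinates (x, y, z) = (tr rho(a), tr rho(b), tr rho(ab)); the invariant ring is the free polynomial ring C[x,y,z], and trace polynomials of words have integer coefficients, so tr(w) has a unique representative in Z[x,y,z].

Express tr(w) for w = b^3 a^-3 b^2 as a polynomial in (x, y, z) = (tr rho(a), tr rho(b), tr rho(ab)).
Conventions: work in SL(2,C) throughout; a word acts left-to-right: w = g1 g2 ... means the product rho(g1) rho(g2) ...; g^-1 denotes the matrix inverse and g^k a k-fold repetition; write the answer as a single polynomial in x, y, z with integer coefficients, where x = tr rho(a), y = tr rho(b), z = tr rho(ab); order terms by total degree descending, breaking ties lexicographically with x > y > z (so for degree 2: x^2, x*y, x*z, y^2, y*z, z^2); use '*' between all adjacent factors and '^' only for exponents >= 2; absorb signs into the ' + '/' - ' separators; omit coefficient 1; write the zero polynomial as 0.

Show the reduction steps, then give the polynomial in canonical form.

tr(b^2) = tr(b) tr(b) - tr(1) = y^2 - 2
tr(b^3) = tr(b) tr(b^2) - tr(b) = y^3 - 3*y
reduce: tr(b^4) = tr(b) tr(b^3) - tr(b^2) = y^4 - 4*y^2 + 2
so tr(b^5) = tr(b) tr(b^4) - tr(b^3) = y^5 - 5*y^3 + 5*y
tr(a b^2) = tr(b) tr(a b) - tr(a) = y*z - x
reduce: tr(b^2 a b) = tr(b) tr(a b^2) - tr(a b) = y^2*z - x*y - z
tr(b^2 a b^2) = tr(b) tr(b^2 a b) - tr(b^2 a) = y^3*z - x*y^2 - 2*y*z + x
tr(b^5 a) = tr(b) tr(b^2 a b^2) - tr(b^2 a b) = y^4*z - x*y^3 - 3*y^2*z + 2*x*y + z
so tr(a^-1 b^5) = tr(b^5) tr(a) - tr(b^5 a) = x*y^5 - y^4*z - 4*x*y^3 + 3*y^2*z + 3*x*y - z
so tr(a^-2 b^5) = tr(a^-1 b^5) tr(a) - tr(a^-1 b^5 a) = x^2*y^5 - x*y^4*z - 4*x^2*y^3 - y^5 + 3*x*y^2*z + 3*x^2*y + 5*y^3 - x*z - 5*y
tr(b^3 a^-3 b^2) = tr(a^-2 b^5) tr(a) - tr(a^-2 b^5 a) = x^3*y^5 - x^2*y^4*z - 4*x^3*y^3 - 2*x*y^5 + 3*x^2*y^2*z + y^4*z + 3*x^3*y + 9*x*y^3 - x^2*z - 3*y^2*z - 8*x*y + z

x^3*y^5 - x^2*y^4*z - 4*x^3*y^3 - 2*x*y^5 + 3*x^2*y^2*z + y^4*z + 3*x^3*y + 9*x*y^3 - x^2*z - 3*y^2*z - 8*x*y + z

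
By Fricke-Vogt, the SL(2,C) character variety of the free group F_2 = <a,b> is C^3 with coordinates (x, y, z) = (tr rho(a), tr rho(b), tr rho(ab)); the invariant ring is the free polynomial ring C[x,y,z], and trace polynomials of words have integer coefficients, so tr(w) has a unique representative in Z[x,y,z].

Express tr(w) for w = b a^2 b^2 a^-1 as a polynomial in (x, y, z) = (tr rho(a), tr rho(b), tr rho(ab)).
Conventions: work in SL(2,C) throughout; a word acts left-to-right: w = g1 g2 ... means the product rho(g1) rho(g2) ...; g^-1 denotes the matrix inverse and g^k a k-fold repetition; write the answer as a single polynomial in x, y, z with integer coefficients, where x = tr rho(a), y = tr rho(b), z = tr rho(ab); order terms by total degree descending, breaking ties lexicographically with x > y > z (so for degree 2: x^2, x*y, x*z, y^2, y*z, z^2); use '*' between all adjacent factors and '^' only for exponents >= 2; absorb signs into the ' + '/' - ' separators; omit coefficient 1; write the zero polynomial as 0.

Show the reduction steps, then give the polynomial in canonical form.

tr(b a b) = tr(b)*tr(a b) - tr(a)  (reduce the b square) = y*z - x
so tr(b^3 a) = tr(b)*tr(b a b) - tr(b a)  (reduce the b square) = y^2*z - x*y - z
reduce: tr(b^2) = tr(b)*tr(b) - tr(1)  (reduce the b square) = y^2 - 2
so tr(b^3) = tr(b)*tr(b^2) - tr(b)  (reduce the b square) = y^3 - 3*y
tr(b a^2 b^2) = tr(a)*tr(b^3 a) - tr(b^3)  (reduce the a square) = x*y^2*z - x^2*y - y^3 - x*z + 3*y
so tr(b a b a) = tr(a b)*tr(a b) - tr(1)  (split on a) = z^2 - 2
tr(a b a^2 b) = tr(a)*tr(b a b a) - tr(b a b)  (reduce the a square) = x*z^2 - y*z - x
tr(b a^2) = tr(a)*tr(b a) - tr(b)  (reduce the a square) = x*z - y
reduce: tr(a b a^2) = tr(a)*tr(b a^2) - tr(b a)  (reduce the a square) = x^2*z - x*y - z
so tr(b a^2 b^2 a) = tr(b)*tr(a b a^2 b) - tr(a b a^2)  (reduce the b square) = x*y*z^2 - x^2*z - y^2*z + z
so tr(b a^2 b^2 a^-1) = tr(b a^2 b^2)*tr(a) - tr(b a^2 b^2 a)  (eliminate a^-1) = x^2*y^2*z - x^3*y - x*y^3 - x*y*z^2 + y^2*z + 3*x*y - z

x^2*y^2*z - x^3*y - x*y^3 - x*y*z^2 + y^2*z + 3*x*y - z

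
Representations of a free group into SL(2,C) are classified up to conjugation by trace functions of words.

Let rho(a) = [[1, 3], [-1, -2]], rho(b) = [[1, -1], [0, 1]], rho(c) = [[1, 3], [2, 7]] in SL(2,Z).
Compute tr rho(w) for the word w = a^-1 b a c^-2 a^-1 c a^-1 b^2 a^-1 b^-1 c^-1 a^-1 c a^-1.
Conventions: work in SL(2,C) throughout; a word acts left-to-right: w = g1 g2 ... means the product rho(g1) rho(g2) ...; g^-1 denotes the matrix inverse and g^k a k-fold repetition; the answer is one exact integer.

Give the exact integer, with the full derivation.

rho(a^-1) = [[-2, -3], [1, 1]]
... * rho(b) = [[1, -1], [0, 1]]  ->  [[-2, -1], [1, 0]]
... * rho(a) = [[1, 3], [-1, -2]]  ->  [[-1, -4], [1, 3]]
... * rho(c^-1) = [[7, -3], [-2, 1]]  ->  [[1, -1], [1, 0]]
... * rho(c^-1) = [[7, -3], [-2, 1]]  ->  [[9, -4], [7, -3]]
... * rho(a^-1) = [[-2, -3], [1, 1]]  ->  [[-22, -31], [-17, -24]]
... * rho(c) = [[1, 3], [2, 7]]  ->  [[-84, -283], [-65, -219]]
... * rho(a^-1) = [[-2, -3], [1, 1]]  ->  [[-115, -31], [-89, -24]]
... * rho(b) = [[1, -1], [0, 1]]  ->  [[-115, 84], [-89, 65]]
... * rho(b) = [[1, -1], [0, 1]]  ->  [[-115, 199], [-89, 154]]
... * rho(a^-1) = [[-2, -3], [1, 1]]  ->  [[429, 544], [332, 421]]
... * rho(b^-1) = [[1, 1], [0, 1]]  ->  [[429, 973], [332, 753]]
... * rho(c^-1) = [[7, -3], [-2, 1]]  ->  [[1057, -314], [818, -243]]
... * rho(a^-1) = [[-2, -3], [1, 1]]  ->  [[-2428, -3485], [-1879, -2697]]
... * rho(c) = [[1, 3], [2, 7]]  ->  [[-9398, -31679], [-7273, -24516]]
... * rho(a^-1) = [[-2, -3], [1, 1]]  ->  [[-12883, -3485], [-9970, -2697]]
tr = -12883 + -2697 = -15580

-15580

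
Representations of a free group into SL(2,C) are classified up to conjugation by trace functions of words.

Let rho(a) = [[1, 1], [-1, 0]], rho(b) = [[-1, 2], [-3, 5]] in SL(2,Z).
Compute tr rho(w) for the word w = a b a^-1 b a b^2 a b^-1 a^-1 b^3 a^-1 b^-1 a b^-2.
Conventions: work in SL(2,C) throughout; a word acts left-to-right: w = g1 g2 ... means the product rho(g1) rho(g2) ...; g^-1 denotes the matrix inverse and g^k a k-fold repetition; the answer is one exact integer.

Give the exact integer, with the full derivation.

-755658134

rho(a) = [[1, 1], [-1, 0]]
... * rho(b) = [[-1, 2], [-3, 5]]  ->  [[-4, 7], [1, -2]]
... * rho(a^-1) = [[0, -1], [1, 1]]  ->  [[7, 11], [-2, -3]]
... * rho(b) = [[-1, 2], [-3, 5]]  ->  [[-40, 69], [11, -19]]
... * rho(a) = [[1, 1], [-1, 0]]  ->  [[-109, -40], [30, 11]]
... * rho(b) = [[-1, 2], [-3, 5]]  ->  [[229, -418], [-63, 115]]
... * rho(b) = [[-1, 2], [-3, 5]]  ->  [[1025, -1632], [-282, 449]]
... * rho(a) = [[1, 1], [-1, 0]]  ->  [[2657, 1025], [-731, -282]]
... * rho(b^-1) = [[5, -2], [3, -1]]  ->  [[16360, -6339], [-4501, 1744]]
... * rho(a^-1) = [[0, -1], [1, 1]]  ->  [[-6339, -22699], [1744, 6245]]
... * rho(b) = [[-1, 2], [-3, 5]]  ->  [[74436, -126173], [-20479, 34713]]
... * rho(b) = [[-1, 2], [-3, 5]]  ->  [[304083, -481993], [-83660, 132607]]
... * rho(b) = [[-1, 2], [-3, 5]]  ->  [[1141896, -1801799], [-314161, 495715]]
... * rho(a^-1) = [[0, -1], [1, 1]]  ->  [[-1801799, -2943695], [495715, 809876]]
... * rho(b^-1) = [[5, -2], [3, -1]]  ->  [[-17840080, 6547293], [4908203, -1801306]]
... * rho(a) = [[1, 1], [-1, 0]]  ->  [[-24387373, -17840080], [6709509, 4908203]]
... * rho(b^-1) = [[5, -2], [3, -1]]  ->  [[-175457105, 66614826], [48272154, -18327221]]
... * rho(b^-1) = [[5, -2], [3, -1]]  ->  [[-677441047, 284299384], [186379107, -78217087]]
tr = -677441047 + -78217087 = -755658134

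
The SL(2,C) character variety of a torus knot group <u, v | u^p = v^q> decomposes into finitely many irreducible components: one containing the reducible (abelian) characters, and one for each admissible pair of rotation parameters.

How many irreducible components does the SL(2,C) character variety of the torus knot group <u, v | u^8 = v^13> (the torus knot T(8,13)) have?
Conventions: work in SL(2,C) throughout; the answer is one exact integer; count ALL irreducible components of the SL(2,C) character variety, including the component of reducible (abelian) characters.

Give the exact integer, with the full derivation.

Gamma = < u, v | u^8 = v^13 > (torus knot T(8,13)); the central element u^8 = v^13 acts as +I or -I in any irreducible SL(2,C) representation.
This locks tr(u) to 2*cos(pi*alpha/8), alpha in 1..7, and tr(v) to 2*cos(pi*beta/13), beta in 1..12, on each component of irreducible characters.
The two central values (-1)^alpha I and (-1)^beta I must be the same matrix, so alpha and beta share a parity.
count pairs: odd alpha (4 choices) x odd beta (6), plus even alpha (3) x even beta (6): 4*6 + 3*6 = 42.
components with irreducible characters: 42; plus the single component of reducible (abelian) characters: total 43.

43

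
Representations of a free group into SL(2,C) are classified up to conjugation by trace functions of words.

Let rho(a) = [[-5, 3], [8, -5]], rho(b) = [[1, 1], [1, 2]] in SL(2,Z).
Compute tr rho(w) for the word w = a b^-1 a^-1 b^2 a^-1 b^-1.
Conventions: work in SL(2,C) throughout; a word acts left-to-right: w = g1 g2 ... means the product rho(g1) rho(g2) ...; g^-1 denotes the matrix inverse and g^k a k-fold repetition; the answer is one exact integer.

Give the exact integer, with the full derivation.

rho(a) = [[-5, 3], [8, -5]]
... * rho(b^-1) = [[2, -1], [-1, 1]]  ->  [[-13, 8], [21, -13]]
... * rho(a^-1) = [[-5, -3], [-8, -5]]  ->  [[1, -1], [-1, 2]]
... * rho(b) = [[1, 1], [1, 2]]  ->  [[0, -1], [1, 3]]
... * rho(b) = [[1, 1], [1, 2]]  ->  [[-1, -2], [4, 7]]
... * rho(a^-1) = [[-5, -3], [-8, -5]]  ->  [[21, 13], [-76, -47]]
... * rho(b^-1) = [[2, -1], [-1, 1]]  ->  [[29, -8], [-105, 29]]
tr = 29 + 29 = 58

58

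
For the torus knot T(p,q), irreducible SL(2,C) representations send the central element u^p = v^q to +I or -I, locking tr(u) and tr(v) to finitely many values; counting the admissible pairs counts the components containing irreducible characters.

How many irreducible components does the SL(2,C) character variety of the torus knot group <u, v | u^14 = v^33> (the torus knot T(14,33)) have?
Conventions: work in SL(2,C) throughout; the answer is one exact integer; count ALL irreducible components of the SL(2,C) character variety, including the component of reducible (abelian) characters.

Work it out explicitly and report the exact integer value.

For T(14,33): irreducibility forces the central element u^14 = v^33 to one of +I, -I.
This locks tr(u) to 2*cos(pi*alpha/14), alpha in 1..13, and tr(v) to 2*cos(pi*beta/33), beta in 1..32, on each component of irreducible characters.
Consistency of u^14 = (-1)^alpha I with v^33 = (-1)^beta I forces alpha = beta (mod 2).
Counting: 7 odd alphas x 16 odd betas + 6 even alphas x 16 even betas = 112 + 96 = 208.
That is 208 components of irreducible characters, and with the reducible (abelian) component the total is 209.

209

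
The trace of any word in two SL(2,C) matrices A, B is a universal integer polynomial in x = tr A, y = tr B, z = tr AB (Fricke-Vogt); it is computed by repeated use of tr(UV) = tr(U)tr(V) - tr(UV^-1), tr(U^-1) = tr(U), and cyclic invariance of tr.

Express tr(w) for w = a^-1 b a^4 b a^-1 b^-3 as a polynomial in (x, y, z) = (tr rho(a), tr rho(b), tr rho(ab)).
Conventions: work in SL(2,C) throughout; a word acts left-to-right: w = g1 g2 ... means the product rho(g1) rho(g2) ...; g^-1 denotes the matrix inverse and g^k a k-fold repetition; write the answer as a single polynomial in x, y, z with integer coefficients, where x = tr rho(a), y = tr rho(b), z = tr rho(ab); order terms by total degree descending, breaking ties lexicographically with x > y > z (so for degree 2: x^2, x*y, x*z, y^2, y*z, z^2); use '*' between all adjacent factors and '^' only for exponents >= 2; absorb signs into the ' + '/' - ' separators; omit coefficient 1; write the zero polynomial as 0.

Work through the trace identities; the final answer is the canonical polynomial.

x^4*y^3*z^2 - 2*x^5*y^2*z - 2*x^3*y^4*z - x^3*y^2*z^3 + x^6*y + 2*x^4*y^3 + x^2*y^5 - x^2*y^3*z^2 + x^5*z + 10*x^3*y^2*z + x^3*z^3 + 3*x*y^4*z + 2*x*y^2*z^3 - 7*x^4*y - 8*x^2*y^3 - x^2*y*z^2 - y^5 - y^3*z^2 - 6*x^3*z - 11*x*y^2*z - 2*x*z^3 + 14*x^2*y + 5*y^3 + y*z^2 + 7*x*z - 5*y

reduce: trace(a^2) = trace(a)*trace(a) - trace(1)  (reduce the a square) = x^2 - 2
so trace(a^3) = trace(a)*trace(a^2) - trace(a)  (reduce the a square) = x^3 - 3*x
so trace(a^4) = trace(a)*trace(a^3) - trace(a^2)  (reduce the a square) = x^4 - 4*x^2 + 2
trace(a b a) = trace(a)*trace(b a) - trace(b)  (reduce the a square) = x*z - y
so trace(a^2 b a) = trace(a)*trace(a b a) - trace(a b)  (reduce the a square) = x^2*z - x*y - z
so trace(a^4 b) = trace(a)*trace(a^2 b a) - trace(a^2 b)  (reduce the a square) = x^3*z - x^2*y - 2*x*z + y
so trace(a^4 b^-1) = trace(a^4)*trace(b) - trace(a^4 b)  (eliminate b^-1) = x^4*y - x^3*z - 3*x^2*y + 2*x*z + y
trace(a b a^4) = trace(a)*trace(b a^4) - trace(b a^3)  (reduce the a square) = x^4*z - x^3*y - 3*x^2*z + 2*x*y + z
trace(b a b a) = trace(a b)*trace(a b) - trace(1)  (split on a) = z^2 - 2
so trace(b a b) = trace(b)*trace(a b) - trace(a)  (reduce the b square) = y*z - x
trace(b a b a^2) = trace(a)*trace(b a b a) - trace(b a b)  (reduce the a square) = x*z^2 - y*z - x
trace(b a b a^3) = trace(a)*trace(b a b a^2) - trace(b a b a)  (reduce the a square) = x^2*z^2 - x*y*z - x^2 - z^2 + 2
trace(a b a^4 b) = trace(a)*trace(b a b a^3) - trace(b a b a^2)  (reduce the a square) = x^3*z^2 - x^2*y*z - x^3 - 2*x*z^2 + y*z + 3*x
trace(a b a^4 b^-1) = trace(a b a^4)*trace(b) - trace(a b a^4 b)  (eliminate b^-1) = x^4*y*z - x^3*y^2 - x^3*z^2 - 2*x^2*y*z + x^3 + 2*x*y^2 + 2*x*z^2 - 3*x
reduce: trace(b a^4 b^-2 a) = trace(a b a^4 b^-1)*trace(b) - trace(a b a^4)  (eliminate b^-1) = x^4*y^2*z - x^3*y^3 - x^3*y*z^2 - x^4*z - 2*x^2*y^2*z + 2*x^3*y + 2*x*y^3 + 2*x*y*z^2 + 3*x^2*z - 5*x*y - z
reduce: trace(b^-2 a^-1 b a^4) = trace(b a^4 b^-2)*trace(a) - trace(b a^4 b^-2 a)  (eliminate a^-1) = -x^4*y^2*z + x^5*y + x^3*y^3 + x^3*y*z^2 + 2*x^2*y^2*z - 5*x^3*y - 2*x*y^3 - 2*x*y*z^2 - x^2*z + 6*x*y + z
trace(a^4 b a b^-1) = trace(a^4 b a)*trace(b) - trace(a^4 b a b)  (eliminate b^-1) = x^4*y*z - x^3*y^2 - x^3*z^2 - 2*x^2*y*z + x^3 + 2*x*y^2 + 2*x*z^2 - 3*x
trace(a^4 b a b^-2) = trace(a^4 b a b^-1)*trace(b) - trace(a^4 b a)  (eliminate b^-1) = x^4*y^2*z - x^3*y^3 - x^3*y*z^2 - x^4*z - 2*x^2*y^2*z + 2*x^3*y + 2*x*y^3 + 2*x*y*z^2 + 3*x^2*z - 5*x*y - z
trace(b^2) = trace(b)*trace(b) - trace(1)  (reduce the b square) = y^2 - 2
trace(a b^2 a) = trace(a)*trace(b^2 a) - trace(b^2)  (reduce the a square) = x*y*z - x^2 - y^2 + 2
trace(b a^3 b) = trace(a)*trace(a b^2 a) - trace(a b^2)  (reduce the a square) = x^2*y*z - x^3 - x*y^2 - y*z + 3*x
trace(a b a^2 b a^2) = trace(a)*trace(b a^3 b a) - trace(b a^3 b)  (reduce the a square) = x^3*z^2 - 2*x^2*y*z + x*y^2 - x*z^2 + y*z - x
trace(a b a^2 b a) = trace(a)*trace(b a^2 b a) - trace(b a^2 b)  (reduce the a square) = x^2*z^2 - 2*x*y*z + y^2 - 2
trace(a b a^4 b a) = trace(a)*trace(a b a^2 b a^2) - trace(a b a^2 b a)  (reduce the a square) = x^4*z^2 - 2*x^3*y*z + x^2*y^2 - 2*x^2*z^2 + 3*x*y*z - x^2 - y^2 + 2
reduce: trace(b a b a b a) = trace(b a b a)*trace(b a) - trace(a b)  (split on b) = z^3 - 3*z
trace(b a b a b) = trace(b)*trace(a b a b) - trace(a b a)  (reduce the b square) = y*z^2 - x*z - y
so trace(a b a b a b a) = trace(a)*trace(b a b a b a) - trace(b a b a b)  (reduce the a square) = x*z^3 - y*z^2 - 2*x*z + y
trace(a^2 b a b a b a) = trace(a)*trace(a b a b a b a) - trace(a b a b a b)  (reduce the a square) = x^2*z^3 - x*y*z^2 - 2*x^2*z - z^3 + x*y + 3*z
reduce: trace(a b a^4 b a b) = trace(a)*trace(a^2 b a b a b a) - trace(a^2 b a b a b)  (reduce the a square) = x^3*z^3 - x^2*y*z^2 - 2*x^3*z - 2*x*z^3 + x^2*y + y*z^2 + 5*x*z - y
trace(a b a^4 b a b^-1) = trace(a b a^4 b a)*trace(b) - trace(a b a^4 b a b)  (eliminate b^-1) = x^4*y*z^2 - 2*x^3*y^2*z - x^3*z^3 + x^2*y^3 - x^2*y*z^2 + 2*x^3*z + 3*x*y^2*z + 2*x*z^3 - 2*x^2*y - y^3 - y*z^2 - 5*x*z + 3*y
trace(b^-2 a b a^4 b a) = trace(a b a^4 b a b^-1)*trace(b) - trace(a b a^4 b a)  (eliminate b^-1) = x^4*y^2*z^2 - 2*x^3*y^3*z - x^3*y*z^3 - x^4*z^2 + x^2*y^4 - x^2*y^2*z^2 + 4*x^3*y*z + 3*x*y^3*z + 2*x*y*z^3 - 3*x^2*y^2 + 2*x^2*z^2 - y^4 - y^2*z^2 - 8*x*y*z + x^2 + 4*y^2 - 2
reduce: trace(b a^4 b a b^-3 a) = trace(b^-2 a b a^4 b a)*trace(b) - trace(b^-2 a b a^4 b a b)  (eliminate b^-1) = x^4*y^3*z^2 - 2*x^3*y^4*z - x^3*y^2*z^3 - 2*x^4*y*z^2 + x^2*y^5 - x^2*y^3*z^2 + 6*x^3*y^2*z + x^3*z^3 + 3*x*y^4*z + 2*x*y^2*z^3 - 4*x^2*y^3 + 3*x^2*y*z^2 - y^5 - y^3*z^2 - 2*x^3*z - 11*x*y^2*z - 2*x*z^3 + 3*x^2*y + 5*y^3 + y*z^2 + 5*x*z - 5*y
trace(b^-3 a^-1 b a^4 b a) = trace(b a^4 b a b^-3)*trace(a) - trace(b a^4 b a b^-3 a)  (eliminate a^-1) = -x^4*y^3*z^2 + x^5*y^2*z + 2*x^3*y^4*z + x^3*y^2*z^3 - x^4*y^3 + x^4*y*z^2 - x^2*y^5 + x^2*y^3*z^2 - x^5*z - 8*x^3*y^2*z - x^3*z^3 - 3*x*y^4*z - 2*x*y^2*z^3 + 2*x^4*y + 6*x^2*y^3 - x^2*y*z^2 + y^5 + y^3*z^2 + 5*x^3*z + 11*x*y^2*z + 2*x*z^3 - 8*x^2*y - 5*y^3 - y*z^2 - 6*x*z + 5*y
reduce: trace(a^-1 b a^4 b a^-1 b^-3) = trace(b^-3 a^-1 b a^4 b)*trace(a) - trace(b^-3 a^-1 b a^4 b a)  (eliminate a^-1) = x^4*y^3*z^2 - 2*x^5*y^2*z - 2*x^3*y^4*z - x^3*y^2*z^3 + x^6*y + 2*x^4*y^3 + x^2*y^5 - x^2*y^3*z^2 + x^5*z + 10*x^3*y^2*z + x^3*z^3 + 3*x*y^4*z + 2*x*y^2*z^3 - 7*x^4*y - 8*x^2*y^3 - x^2*y*z^2 - y^5 - y^3*z^2 - 6*x^3*z - 11*x*y^2*z - 2*x*z^3 + 14*x^2*y + 5*y^3 + y*z^2 + 7*x*z - 5*y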